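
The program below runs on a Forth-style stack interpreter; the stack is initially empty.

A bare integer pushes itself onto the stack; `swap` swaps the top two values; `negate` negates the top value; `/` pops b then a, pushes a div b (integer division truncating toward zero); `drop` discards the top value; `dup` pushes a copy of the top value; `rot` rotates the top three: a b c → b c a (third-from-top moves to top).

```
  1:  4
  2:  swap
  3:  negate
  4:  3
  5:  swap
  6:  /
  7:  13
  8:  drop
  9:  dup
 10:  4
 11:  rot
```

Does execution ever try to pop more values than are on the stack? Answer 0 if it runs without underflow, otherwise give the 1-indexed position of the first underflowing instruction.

2

4 -> [4]
swap  — needs 2 operands, stack has 1 → underflow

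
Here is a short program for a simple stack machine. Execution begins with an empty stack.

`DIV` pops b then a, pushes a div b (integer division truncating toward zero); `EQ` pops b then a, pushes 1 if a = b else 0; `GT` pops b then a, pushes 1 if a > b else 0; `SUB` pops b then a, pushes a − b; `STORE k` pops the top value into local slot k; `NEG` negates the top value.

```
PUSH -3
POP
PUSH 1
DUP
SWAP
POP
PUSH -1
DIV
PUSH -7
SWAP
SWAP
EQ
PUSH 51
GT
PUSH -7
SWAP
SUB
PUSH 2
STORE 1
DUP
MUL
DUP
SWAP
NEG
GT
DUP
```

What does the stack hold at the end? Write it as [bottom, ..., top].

PUSH -3  -3
POP      (empty)
PUSH 1   1
DUP      1 1
SWAP     1 1
POP      1
PUSH -1  1 -1
DIV      -1
PUSH -7  -1 -7
SWAP     -7 -1
SWAP     -1 -7
EQ       0
PUSH 51  0 51
GT       0
PUSH -7  0 -7
SWAP     -7 0
SUB      -7
PUSH 2   -7 2
STORE 1  -7
DUP      -7 -7
MUL      49
DUP      49 49
SWAP     49 49
NEG      49 -49
GT       1
DUP      1 1

[1, 1]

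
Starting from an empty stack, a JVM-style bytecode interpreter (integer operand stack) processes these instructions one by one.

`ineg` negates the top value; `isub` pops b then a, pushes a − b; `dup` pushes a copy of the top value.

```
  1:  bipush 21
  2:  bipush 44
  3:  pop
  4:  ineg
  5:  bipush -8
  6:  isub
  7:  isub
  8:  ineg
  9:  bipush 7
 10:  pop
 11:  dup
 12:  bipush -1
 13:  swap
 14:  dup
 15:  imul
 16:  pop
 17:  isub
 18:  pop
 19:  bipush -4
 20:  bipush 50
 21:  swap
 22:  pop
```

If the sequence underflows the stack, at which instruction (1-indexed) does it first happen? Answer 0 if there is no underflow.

bipush 21  [21]
bipush 44  [21, 44]
pop        [21]
ineg       [-21]
bipush -8  [-21, -8]
isub       [-13]
isub  — needs 2 operands, stack has 1 → underflow

7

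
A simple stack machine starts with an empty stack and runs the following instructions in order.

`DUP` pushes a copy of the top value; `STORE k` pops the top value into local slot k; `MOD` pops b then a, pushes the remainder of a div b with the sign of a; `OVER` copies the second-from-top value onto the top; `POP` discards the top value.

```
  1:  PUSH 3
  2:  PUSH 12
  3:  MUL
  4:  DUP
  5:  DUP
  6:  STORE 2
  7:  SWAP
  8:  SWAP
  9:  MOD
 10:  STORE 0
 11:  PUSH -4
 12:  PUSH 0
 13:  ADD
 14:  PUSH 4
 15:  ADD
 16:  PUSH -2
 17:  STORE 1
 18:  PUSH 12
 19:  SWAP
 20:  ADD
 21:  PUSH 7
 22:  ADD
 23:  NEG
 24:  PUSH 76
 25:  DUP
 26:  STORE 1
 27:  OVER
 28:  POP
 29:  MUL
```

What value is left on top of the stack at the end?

PUSH 3  : 3
PUSH 12 : 3 12
MUL     : 36
DUP     : 36 36
DUP     : 36 36 36
STORE 2 : 36 36
SWAP    : 36 36
SWAP    : 36 36
MOD     : 0
STORE 0 : (empty)
PUSH -4 : -4
PUSH 0  : -4 0
ADD     : -4
PUSH 4  : -4 4
ADD     : 0
PUSH -2 : 0 -2
STORE 1 : 0
PUSH 12 : 0 12
SWAP    : 12 0
ADD     : 12
PUSH 7  : 12 7
ADD     : 19
NEG     : -19
PUSH 76 : -19 76
DUP     : -19 76 76
STORE 1 : -19 76
OVER    : -19 76 -19
POP     : -19 76
MUL     : -1444

-1444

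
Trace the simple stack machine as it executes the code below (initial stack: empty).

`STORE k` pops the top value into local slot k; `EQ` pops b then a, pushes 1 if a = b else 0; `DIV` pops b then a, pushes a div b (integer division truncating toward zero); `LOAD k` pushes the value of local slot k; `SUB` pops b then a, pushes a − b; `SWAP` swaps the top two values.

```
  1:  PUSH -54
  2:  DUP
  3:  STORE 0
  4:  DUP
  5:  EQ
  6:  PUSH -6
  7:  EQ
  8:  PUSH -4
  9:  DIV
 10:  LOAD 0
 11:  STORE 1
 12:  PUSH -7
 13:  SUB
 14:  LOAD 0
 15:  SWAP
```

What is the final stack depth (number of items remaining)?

2

PUSH -54 -> -54
DUP      -> -54 -54
STORE 0  -> -54
DUP      -> -54 -54
EQ       -> 1
PUSH -6  -> 1 -6
EQ       -> 0
PUSH -4  -> 0 -4
DIV      -> 0
LOAD 0   -> 0 -54
STORE 1  -> 0
PUSH -7  -> 0 -7
SUB      -> 7
LOAD 0   -> 7 -54
SWAP     -> -54 7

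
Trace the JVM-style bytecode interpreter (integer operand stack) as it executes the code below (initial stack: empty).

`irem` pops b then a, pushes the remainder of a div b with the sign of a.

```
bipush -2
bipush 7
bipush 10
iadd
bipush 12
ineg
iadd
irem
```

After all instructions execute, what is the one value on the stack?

bipush -2 -> -2
bipush 7  -> -2 7
bipush 10 -> -2 7 10
iadd      -> -2 17
bipush 12 -> -2 17 12
ineg      -> -2 17 -12
iadd      -> -2 5
irem      -> -2

-2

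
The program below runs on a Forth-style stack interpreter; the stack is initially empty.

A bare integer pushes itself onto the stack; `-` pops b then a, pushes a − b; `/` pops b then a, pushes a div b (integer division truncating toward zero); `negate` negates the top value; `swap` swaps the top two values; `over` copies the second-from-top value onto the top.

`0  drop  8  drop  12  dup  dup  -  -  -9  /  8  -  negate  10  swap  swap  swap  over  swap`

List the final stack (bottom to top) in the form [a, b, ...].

0      -> 0
drop   -> (empty)
8      -> 8
drop   -> (empty)
12     -> 12
dup    -> 12 12
dup    -> 12 12 12
-      -> 12 0
-      -> 12
-9     -> 12 -9
/      -> -1
8      -> -1 8
-      -> -9
negate -> 9
10     -> 9 10
swap   -> 10 9
swap   -> 9 10
swap   -> 10 9
over   -> 10 9 10
swap   -> 10 10 9

[10, 10, 9]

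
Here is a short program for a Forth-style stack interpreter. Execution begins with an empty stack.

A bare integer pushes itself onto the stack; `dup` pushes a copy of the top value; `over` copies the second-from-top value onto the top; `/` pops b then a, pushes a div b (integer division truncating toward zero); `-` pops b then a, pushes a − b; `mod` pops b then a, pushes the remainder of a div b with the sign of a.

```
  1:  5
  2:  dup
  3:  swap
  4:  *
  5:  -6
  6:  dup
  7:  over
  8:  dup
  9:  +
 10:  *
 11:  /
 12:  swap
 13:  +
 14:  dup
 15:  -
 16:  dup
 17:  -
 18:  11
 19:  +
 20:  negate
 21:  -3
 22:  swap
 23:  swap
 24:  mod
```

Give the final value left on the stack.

-2

5      -> [5]
dup    -> [5, 5]
swap   -> [5, 5]
*      -> [25]
-6     -> [25, -6]
dup    -> [25, -6, -6]
over   -> [25, -6, -6, -6]
dup    -> [25, -6, -6, -6, -6]
+      -> [25, -6, -6, -12]
*      -> [25, -6, 72]
/      -> [25, 0]
swap   -> [0, 25]
+      -> [25]
dup    -> [25, 25]
-      -> [0]
dup    -> [0, 0]
-      -> [0]
11     -> [0, 11]
+      -> [11]
negate -> [-11]
-3     -> [-11, -3]
swap   -> [-3, -11]
swap   -> [-11, -3]
mod    -> [-2]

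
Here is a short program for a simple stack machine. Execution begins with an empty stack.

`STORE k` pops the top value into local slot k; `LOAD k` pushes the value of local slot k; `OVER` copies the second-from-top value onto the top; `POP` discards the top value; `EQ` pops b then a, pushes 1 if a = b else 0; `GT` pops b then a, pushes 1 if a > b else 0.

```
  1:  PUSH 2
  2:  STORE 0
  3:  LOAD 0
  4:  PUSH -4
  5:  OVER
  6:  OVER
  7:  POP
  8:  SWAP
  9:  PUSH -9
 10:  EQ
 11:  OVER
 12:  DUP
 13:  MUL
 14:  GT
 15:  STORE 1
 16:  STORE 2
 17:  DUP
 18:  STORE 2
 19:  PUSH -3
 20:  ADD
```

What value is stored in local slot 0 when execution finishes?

PUSH 2  -> 2
STORE 0 -> (empty)
LOAD 0  -> 2
PUSH -4 -> 2 -4
OVER    -> 2 -4 2
OVER    -> 2 -4 2 -4
POP     -> 2 -4 2
SWAP    -> 2 2 -4
PUSH -9 -> 2 2 -4 -9
EQ      -> 2 2 0
OVER    -> 2 2 0 2
DUP     -> 2 2 0 2 2
MUL     -> 2 2 0 4
GT      -> 2 2 0
STORE 1 -> 2 2
STORE 2 -> 2
DUP     -> 2 2
STORE 2 -> 2
PUSH -3 -> 2 -3
ADD     -> -1

2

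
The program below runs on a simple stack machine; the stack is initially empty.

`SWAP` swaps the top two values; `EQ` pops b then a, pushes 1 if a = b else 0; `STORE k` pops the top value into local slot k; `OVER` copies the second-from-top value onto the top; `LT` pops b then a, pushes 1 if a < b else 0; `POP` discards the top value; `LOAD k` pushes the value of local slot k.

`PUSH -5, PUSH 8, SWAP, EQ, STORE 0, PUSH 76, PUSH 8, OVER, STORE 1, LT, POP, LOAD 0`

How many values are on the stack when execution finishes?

1

PUSH -5 : [-5]
PUSH 8  : [-5, 8]
SWAP    : [8, -5]
EQ      : [0]
STORE 0 : []
PUSH 76 : [76]
PUSH 8  : [76, 8]
OVER    : [76, 8, 76]
STORE 1 : [76, 8]
LT      : [0]
POP     : []
LOAD 0  : [0]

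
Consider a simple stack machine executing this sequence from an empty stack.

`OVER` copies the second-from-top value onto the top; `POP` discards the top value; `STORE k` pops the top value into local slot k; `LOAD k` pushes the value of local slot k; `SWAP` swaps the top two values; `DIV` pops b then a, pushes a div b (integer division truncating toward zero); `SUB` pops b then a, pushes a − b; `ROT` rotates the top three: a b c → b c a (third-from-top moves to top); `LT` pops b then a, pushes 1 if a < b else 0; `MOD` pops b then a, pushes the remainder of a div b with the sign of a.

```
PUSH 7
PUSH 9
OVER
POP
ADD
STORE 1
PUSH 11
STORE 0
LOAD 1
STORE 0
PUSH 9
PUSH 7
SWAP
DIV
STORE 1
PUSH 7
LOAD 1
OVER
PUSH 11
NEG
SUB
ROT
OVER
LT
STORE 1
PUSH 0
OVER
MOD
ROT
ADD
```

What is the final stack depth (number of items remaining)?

PUSH 7   [7]
PUSH 9   [7, 9]
OVER     [7, 9, 7]
POP      [7, 9]
ADD      [16]
STORE 1  []
PUSH 11  [11]
STORE 0  []
LOAD 1   [16]
STORE 0  []
PUSH 9   [9]
PUSH 7   [9, 7]
SWAP     [7, 9]
DIV      [0]
STORE 1  []
PUSH 7   [7]
LOAD 1   [7, 0]
OVER     [7, 0, 7]
PUSH 11  [7, 0, 7, 11]
NEG      [7, 0, 7, -11]
SUB      [7, 0, 18]
ROT      [0, 18, 7]
OVER     [0, 18, 7, 18]
LT       [0, 18, 1]
STORE 1  [0, 18]
PUSH 0   [0, 18, 0]
OVER     [0, 18, 0, 18]
MOD      [0, 18, 0]
ROT      [18, 0, 0]
ADD      [18, 0]

2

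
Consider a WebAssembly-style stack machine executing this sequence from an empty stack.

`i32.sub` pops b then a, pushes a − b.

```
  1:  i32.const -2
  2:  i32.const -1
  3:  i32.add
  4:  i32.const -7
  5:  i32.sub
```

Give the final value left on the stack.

4

i32.const -2 -> [-2]
i32.const -1 -> [-2, -1]
i32.add      -> [-3]
i32.const -7 -> [-3, -7]
i32.sub      -> [4]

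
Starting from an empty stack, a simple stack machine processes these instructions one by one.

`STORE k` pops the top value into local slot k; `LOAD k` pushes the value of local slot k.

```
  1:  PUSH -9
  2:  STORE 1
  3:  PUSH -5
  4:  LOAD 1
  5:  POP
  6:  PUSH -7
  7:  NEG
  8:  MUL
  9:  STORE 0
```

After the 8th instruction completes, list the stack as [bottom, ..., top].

PUSH -9  -9
STORE 1  (empty)
PUSH -5  -5
LOAD 1   -5 -9
POP      -5
PUSH -7  -5 -7
NEG      -5 7
MUL      -35

[-35]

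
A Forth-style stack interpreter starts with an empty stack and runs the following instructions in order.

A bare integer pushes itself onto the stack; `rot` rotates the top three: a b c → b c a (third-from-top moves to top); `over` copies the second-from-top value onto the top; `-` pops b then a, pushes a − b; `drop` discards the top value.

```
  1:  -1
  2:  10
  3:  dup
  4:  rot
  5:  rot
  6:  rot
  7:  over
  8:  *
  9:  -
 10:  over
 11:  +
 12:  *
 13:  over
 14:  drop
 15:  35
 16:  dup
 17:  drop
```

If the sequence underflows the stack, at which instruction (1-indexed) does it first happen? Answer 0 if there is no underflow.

13

-1   → [-1]
10   → [-1, 10]
dup  → [-1, 10, 10]
rot  → [10, 10, -1]
rot  → [10, -1, 10]
rot  → [-1, 10, 10]
over → [-1, 10, 10, 10]
*    → [-1, 10, 100]
-    → [-1, -90]
over → [-1, -90, -1]
+    → [-1, -91]
*    → [91]
over  — needs 2 operands, stack has 1 → underflow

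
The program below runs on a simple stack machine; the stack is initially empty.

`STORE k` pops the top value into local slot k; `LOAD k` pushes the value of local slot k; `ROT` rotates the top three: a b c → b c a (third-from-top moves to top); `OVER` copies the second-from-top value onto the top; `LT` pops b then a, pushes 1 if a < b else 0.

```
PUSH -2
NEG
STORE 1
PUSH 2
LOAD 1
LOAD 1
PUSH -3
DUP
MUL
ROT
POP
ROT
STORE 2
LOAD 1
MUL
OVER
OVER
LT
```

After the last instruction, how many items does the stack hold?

3

PUSH -2 → -2
NEG     → 2
STORE 1 → (empty)
PUSH 2  → 2
LOAD 1  → 2 2
LOAD 1  → 2 2 2
PUSH -3 → 2 2 2 -3
DUP     → 2 2 2 -3 -3
MUL     → 2 2 2 9
ROT     → 2 2 9 2
POP     → 2 2 9
ROT     → 2 9 2
STORE 2 → 2 9
LOAD 1  → 2 9 2
MUL     → 2 18
OVER    → 2 18 2
OVER    → 2 18 2 18
LT      → 2 18 1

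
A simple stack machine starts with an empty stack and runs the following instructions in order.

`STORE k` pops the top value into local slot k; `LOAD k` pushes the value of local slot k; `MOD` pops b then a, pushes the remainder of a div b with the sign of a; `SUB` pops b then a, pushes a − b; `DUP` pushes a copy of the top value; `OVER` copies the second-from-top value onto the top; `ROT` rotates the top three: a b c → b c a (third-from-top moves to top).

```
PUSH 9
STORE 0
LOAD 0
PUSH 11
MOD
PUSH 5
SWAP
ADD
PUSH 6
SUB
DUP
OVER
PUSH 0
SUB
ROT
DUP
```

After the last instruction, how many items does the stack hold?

PUSH 9  -> [9]
STORE 0 -> []
LOAD 0  -> [9]
PUSH 11 -> [9, 11]
MOD     -> [9]
PUSH 5  -> [9, 5]
SWAP    -> [5, 9]
ADD     -> [14]
PUSH 6  -> [14, 6]
SUB     -> [8]
DUP     -> [8, 8]
OVER    -> [8, 8, 8]
PUSH 0  -> [8, 8, 8, 0]
SUB     -> [8, 8, 8]
ROT     -> [8, 8, 8]
DUP     -> [8, 8, 8, 8]

4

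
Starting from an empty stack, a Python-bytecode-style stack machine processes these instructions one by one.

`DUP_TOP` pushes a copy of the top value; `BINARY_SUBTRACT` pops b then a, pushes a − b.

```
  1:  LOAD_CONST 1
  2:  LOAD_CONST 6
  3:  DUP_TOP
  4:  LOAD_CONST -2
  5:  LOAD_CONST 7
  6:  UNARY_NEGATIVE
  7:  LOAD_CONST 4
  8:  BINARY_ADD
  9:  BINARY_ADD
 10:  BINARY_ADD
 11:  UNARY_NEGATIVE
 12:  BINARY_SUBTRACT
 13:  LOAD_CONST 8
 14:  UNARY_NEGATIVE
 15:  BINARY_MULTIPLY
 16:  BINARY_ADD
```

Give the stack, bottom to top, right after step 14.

LOAD_CONST 1    : [1]
LOAD_CONST 6    : [1, 6]
DUP_TOP         : [1, 6, 6]
LOAD_CONST -2   : [1, 6, 6, -2]
LOAD_CONST 7    : [1, 6, 6, -2, 7]
UNARY_NEGATIVE  : [1, 6, 6, -2, -7]
LOAD_CONST 4    : [1, 6, 6, -2, -7, 4]
BINARY_ADD      : [1, 6, 6, -2, -3]
BINARY_ADD      : [1, 6, 6, -5]
BINARY_ADD      : [1, 6, 1]
UNARY_NEGATIVE  : [1, 6, -1]
BINARY_SUBTRACT : [1, 7]
LOAD_CONST 8    : [1, 7, 8]
UNARY_NEGATIVE  : [1, 7, -8]

[1, 7, -8]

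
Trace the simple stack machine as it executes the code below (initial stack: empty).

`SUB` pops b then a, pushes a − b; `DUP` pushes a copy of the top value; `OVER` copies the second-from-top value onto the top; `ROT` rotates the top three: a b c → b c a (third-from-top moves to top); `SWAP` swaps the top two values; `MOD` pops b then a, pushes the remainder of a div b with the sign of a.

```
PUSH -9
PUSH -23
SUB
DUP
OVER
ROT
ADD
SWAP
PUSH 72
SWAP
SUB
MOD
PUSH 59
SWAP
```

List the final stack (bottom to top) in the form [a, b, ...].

PUSH -9  → -9
PUSH -23 → -9 -23
SUB      → 14
DUP      → 14 14
OVER     → 14 14 14
ROT      → 14 14 14
ADD      → 14 28
SWAP     → 28 14
PUSH 72  → 28 14 72
SWAP     → 28 72 14
SUB      → 28 58
MOD      → 28
PUSH 59  → 28 59
SWAP     → 59 28

[59, 28]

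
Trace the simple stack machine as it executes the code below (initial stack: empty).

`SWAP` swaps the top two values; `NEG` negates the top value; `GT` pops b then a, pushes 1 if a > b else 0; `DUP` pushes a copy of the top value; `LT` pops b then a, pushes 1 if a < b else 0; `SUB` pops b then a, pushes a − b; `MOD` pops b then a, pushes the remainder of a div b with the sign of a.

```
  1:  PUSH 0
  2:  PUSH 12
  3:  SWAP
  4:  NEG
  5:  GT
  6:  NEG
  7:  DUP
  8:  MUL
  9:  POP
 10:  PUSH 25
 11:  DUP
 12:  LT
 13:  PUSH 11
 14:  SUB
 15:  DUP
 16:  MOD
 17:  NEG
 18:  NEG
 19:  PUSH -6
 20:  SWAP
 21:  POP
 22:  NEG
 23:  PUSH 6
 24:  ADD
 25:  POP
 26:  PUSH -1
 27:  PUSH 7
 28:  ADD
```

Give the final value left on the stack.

6

PUSH 0  -> 0
PUSH 12 -> 0 12
SWAP    -> 12 0
NEG     -> 12 0
GT      -> 1
NEG     -> -1
DUP     -> -1 -1
MUL     -> 1
POP     -> (empty)
PUSH 25 -> 25
DUP     -> 25 25
LT      -> 0
PUSH 11 -> 0 11
SUB     -> -11
DUP     -> -11 -11
MOD     -> 0
NEG     -> 0
NEG     -> 0
PUSH -6 -> 0 -6
SWAP    -> -6 0
POP     -> -6
NEG     -> 6
PUSH 6  -> 6 6
ADD     -> 12
POP     -> (empty)
PUSH -1 -> -1
PUSH 7  -> -1 7
ADD     -> 6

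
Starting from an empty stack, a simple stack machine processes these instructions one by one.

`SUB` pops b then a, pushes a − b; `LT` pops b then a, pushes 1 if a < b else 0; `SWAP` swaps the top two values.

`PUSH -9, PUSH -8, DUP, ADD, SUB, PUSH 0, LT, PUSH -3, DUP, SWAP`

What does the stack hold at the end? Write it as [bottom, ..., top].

[0, -3, -3]

PUSH -9 -> [-9]
PUSH -8 -> [-9, -8]
DUP     -> [-9, -8, -8]
ADD     -> [-9, -16]
SUB     -> [7]
PUSH 0  -> [7, 0]
LT      -> [0]
PUSH -3 -> [0, -3]
DUP     -> [0, -3, -3]
SWAP    -> [0, -3, -3]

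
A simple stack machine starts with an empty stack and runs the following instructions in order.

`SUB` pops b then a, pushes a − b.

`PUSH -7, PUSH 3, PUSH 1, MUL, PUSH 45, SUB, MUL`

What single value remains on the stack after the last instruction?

294

PUSH -7 → [-7]
PUSH 3  → [-7, 3]
PUSH 1  → [-7, 3, 1]
MUL     → [-7, 3]
PUSH 45 → [-7, 3, 45]
SUB     → [-7, -42]
MUL     → [294]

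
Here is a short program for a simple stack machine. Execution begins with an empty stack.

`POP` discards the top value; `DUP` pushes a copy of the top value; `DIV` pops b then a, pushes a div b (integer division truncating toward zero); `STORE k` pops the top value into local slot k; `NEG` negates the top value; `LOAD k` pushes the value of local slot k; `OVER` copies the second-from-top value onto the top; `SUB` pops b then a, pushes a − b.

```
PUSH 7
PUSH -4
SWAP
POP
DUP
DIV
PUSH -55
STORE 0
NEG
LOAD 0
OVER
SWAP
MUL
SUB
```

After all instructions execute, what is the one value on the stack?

-56

PUSH 7   -> 7
PUSH -4  -> 7 -4
SWAP     -> -4 7
POP      -> -4
DUP      -> -4 -4
DIV      -> 1
PUSH -55 -> 1 -55
STORE 0  -> 1
NEG      -> -1
LOAD 0   -> -1 -55
OVER     -> -1 -55 -1
SWAP     -> -1 -1 -55
MUL      -> -1 55
SUB      -> -56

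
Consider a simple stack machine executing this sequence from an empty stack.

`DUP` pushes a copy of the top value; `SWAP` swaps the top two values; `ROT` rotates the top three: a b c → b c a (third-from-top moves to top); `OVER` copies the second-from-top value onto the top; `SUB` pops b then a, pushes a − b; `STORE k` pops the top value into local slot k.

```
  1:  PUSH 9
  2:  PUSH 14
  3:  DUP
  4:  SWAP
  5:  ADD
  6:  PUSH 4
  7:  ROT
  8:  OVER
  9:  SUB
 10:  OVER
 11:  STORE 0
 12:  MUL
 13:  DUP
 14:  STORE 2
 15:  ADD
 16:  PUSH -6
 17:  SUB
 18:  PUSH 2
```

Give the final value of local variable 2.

20

PUSH 9   9
PUSH 14  9 14
DUP      9 14 14
SWAP     9 14 14
ADD      9 28
PUSH 4   9 28 4
ROT      28 4 9
OVER     28 4 9 4
SUB      28 4 5
OVER     28 4 5 4
STORE 0  28 4 5
MUL      28 20
DUP      28 20 20
STORE 2  28 20
ADD      48
PUSH -6  48 -6
SUB      54
PUSH 2   54 2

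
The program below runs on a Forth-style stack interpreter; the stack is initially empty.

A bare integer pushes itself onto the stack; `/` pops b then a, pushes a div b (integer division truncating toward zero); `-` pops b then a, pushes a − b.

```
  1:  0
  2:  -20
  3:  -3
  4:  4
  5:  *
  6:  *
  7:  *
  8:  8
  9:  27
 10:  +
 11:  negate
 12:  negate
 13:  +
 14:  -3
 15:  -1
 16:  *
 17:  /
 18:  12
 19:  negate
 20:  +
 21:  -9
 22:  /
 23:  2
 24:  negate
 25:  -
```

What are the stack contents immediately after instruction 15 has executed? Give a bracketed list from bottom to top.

0      -> [0]
-20    -> [0, -20]
-3     -> [0, -20, -3]
4      -> [0, -20, -3, 4]
*      -> [0, -20, -12]
*      -> [0, 240]
*      -> [0]
8      -> [0, 8]
27     -> [0, 8, 27]
+      -> [0, 35]
negate -> [0, -35]
negate -> [0, 35]
+      -> [35]
-3     -> [35, -3]
-1     -> [35, -3, -1]

[35, -3, -1]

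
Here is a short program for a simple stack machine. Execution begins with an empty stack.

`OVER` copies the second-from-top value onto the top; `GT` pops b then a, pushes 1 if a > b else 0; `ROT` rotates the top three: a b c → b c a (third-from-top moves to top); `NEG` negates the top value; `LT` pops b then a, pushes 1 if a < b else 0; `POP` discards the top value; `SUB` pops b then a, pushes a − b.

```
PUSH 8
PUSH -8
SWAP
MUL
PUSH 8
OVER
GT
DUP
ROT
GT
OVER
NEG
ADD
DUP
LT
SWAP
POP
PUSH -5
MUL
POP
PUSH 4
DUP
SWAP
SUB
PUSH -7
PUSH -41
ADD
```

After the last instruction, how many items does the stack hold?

PUSH 8   : [8]
PUSH -8  : [8, -8]
SWAP     : [-8, 8]
MUL      : [-64]
PUSH 8   : [-64, 8]
OVER     : [-64, 8, -64]
GT       : [-64, 1]
DUP      : [-64, 1, 1]
ROT      : [1, 1, -64]
GT       : [1, 1]
OVER     : [1, 1, 1]
NEG      : [1, 1, -1]
ADD      : [1, 0]
DUP      : [1, 0, 0]
LT       : [1, 0]
SWAP     : [0, 1]
POP      : [0]
PUSH -5  : [0, -5]
MUL      : [0]
POP      : []
PUSH 4   : [4]
DUP      : [4, 4]
SWAP     : [4, 4]
SUB      : [0]
PUSH -7  : [0, -7]
PUSH -41 : [0, -7, -41]
ADD      : [0, -48]

2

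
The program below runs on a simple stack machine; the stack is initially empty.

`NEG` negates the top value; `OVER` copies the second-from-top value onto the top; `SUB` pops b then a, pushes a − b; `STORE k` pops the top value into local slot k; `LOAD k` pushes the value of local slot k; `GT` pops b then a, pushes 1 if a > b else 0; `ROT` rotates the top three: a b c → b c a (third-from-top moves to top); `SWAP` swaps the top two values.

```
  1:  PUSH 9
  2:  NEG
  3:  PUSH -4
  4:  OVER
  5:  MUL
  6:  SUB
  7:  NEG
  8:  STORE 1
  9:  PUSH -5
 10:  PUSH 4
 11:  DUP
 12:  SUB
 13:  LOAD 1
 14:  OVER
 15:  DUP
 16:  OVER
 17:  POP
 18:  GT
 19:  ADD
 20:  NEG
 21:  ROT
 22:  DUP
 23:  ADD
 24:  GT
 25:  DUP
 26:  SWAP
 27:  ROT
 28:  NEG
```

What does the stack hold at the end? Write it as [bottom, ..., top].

[0, 0, 0]

PUSH 9  -> 9
NEG     -> -9
PUSH -4 -> -9 -4
OVER    -> -9 -4 -9
MUL     -> -9 36
SUB     -> -45
NEG     -> 45
STORE 1 -> (empty)
PUSH -5 -> -5
PUSH 4  -> -5 4
DUP     -> -5 4 4
SUB     -> -5 0
LOAD 1  -> -5 0 45
OVER    -> -5 0 45 0
DUP     -> -5 0 45 0 0
OVER    -> -5 0 45 0 0 0
POP     -> -5 0 45 0 0
GT      -> -5 0 45 0
ADD     -> -5 0 45
NEG     -> -5 0 -45
ROT     -> 0 -45 -5
DUP     -> 0 -45 -5 -5
ADD     -> 0 -45 -10
GT      -> 0 0
DUP     -> 0 0 0
SWAP    -> 0 0 0
ROT     -> 0 0 0
NEG     -> 0 0 0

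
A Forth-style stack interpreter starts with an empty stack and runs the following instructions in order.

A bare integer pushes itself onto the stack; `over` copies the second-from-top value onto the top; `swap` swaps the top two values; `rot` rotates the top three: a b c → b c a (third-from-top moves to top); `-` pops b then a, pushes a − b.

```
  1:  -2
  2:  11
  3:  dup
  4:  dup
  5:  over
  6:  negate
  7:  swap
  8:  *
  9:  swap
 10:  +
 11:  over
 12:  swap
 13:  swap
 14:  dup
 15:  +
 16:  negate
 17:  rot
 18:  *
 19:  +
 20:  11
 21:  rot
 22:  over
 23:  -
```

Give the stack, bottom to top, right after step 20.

-2     : -2
11     : -2 11
dup    : -2 11 11
dup    : -2 11 11 11
over   : -2 11 11 11 11
negate : -2 11 11 11 -11
swap   : -2 11 11 -11 11
*      : -2 11 11 -121
swap   : -2 11 -121 11
+      : -2 11 -110
over   : -2 11 -110 11
swap   : -2 11 11 -110
swap   : -2 11 -110 11
dup    : -2 11 -110 11 11
+      : -2 11 -110 22
negate : -2 11 -110 -22
rot    : -2 -110 -22 11
*      : -2 -110 -242
+      : -2 -352
11     : -2 -352 11

[-2, -352, 11]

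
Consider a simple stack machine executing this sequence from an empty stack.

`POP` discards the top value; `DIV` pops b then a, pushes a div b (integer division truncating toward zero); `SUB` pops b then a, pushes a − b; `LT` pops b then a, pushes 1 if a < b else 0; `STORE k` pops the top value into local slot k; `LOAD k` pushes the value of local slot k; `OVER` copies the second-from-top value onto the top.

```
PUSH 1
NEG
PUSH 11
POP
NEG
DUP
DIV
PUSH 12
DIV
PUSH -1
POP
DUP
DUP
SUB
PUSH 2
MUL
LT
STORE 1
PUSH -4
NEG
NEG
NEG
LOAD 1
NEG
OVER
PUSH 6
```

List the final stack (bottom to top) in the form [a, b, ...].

[4, 0, 4, 6]

PUSH 1   [1]
NEG      [-1]
PUSH 11  [-1, 11]
POP      [-1]
NEG      [1]
DUP      [1, 1]
DIV      [1]
PUSH 12  [1, 12]
DIV      [0]
PUSH -1  [0, -1]
POP      [0]
DUP      [0, 0]
DUP      [0, 0, 0]
SUB      [0, 0]
PUSH 2   [0, 0, 2]
MUL      [0, 0]
LT       [0]
STORE 1  []
PUSH -4  [-4]
NEG      [4]
NEG      [-4]
NEG      [4]
LOAD 1   [4, 0]
NEG      [4, 0]
OVER     [4, 0, 4]
PUSH 6   [4, 0, 4, 6]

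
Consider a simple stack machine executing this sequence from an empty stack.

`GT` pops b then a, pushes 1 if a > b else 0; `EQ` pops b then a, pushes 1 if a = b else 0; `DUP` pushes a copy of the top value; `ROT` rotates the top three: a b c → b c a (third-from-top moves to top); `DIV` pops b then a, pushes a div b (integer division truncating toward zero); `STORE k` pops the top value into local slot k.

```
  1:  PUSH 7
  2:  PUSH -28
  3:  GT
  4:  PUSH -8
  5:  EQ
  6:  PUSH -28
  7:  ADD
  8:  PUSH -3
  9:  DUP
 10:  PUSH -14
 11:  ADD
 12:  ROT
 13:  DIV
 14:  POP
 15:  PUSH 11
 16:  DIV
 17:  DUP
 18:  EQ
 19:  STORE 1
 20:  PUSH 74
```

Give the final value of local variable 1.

1

PUSH 7   -> 7
PUSH -28 -> 7 -28
GT       -> 1
PUSH -8  -> 1 -8
EQ       -> 0
PUSH -28 -> 0 -28
ADD      -> -28
PUSH -3  -> -28 -3
DUP      -> -28 -3 -3
PUSH -14 -> -28 -3 -3 -14
ADD      -> -28 -3 -17
ROT      -> -3 -17 -28
DIV      -> -3 0
POP      -> -3
PUSH 11  -> -3 11
DIV      -> 0
DUP      -> 0 0
EQ       -> 1
STORE 1  -> (empty)
PUSH 74  -> 74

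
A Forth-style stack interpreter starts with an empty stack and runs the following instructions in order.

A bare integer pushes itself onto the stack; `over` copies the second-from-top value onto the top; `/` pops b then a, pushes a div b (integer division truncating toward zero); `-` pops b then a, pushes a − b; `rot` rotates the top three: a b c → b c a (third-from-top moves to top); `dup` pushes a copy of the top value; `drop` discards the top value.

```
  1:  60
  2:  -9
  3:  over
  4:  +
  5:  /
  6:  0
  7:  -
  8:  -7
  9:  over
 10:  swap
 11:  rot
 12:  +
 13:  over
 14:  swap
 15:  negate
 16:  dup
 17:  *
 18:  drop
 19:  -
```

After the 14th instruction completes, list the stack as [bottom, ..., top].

[1, 1, -6]

60   : 60
-9   : 60 -9
over : 60 -9 60
+    : 60 51
/    : 1
0    : 1 0
-    : 1
-7   : 1 -7
over : 1 -7 1
swap : 1 1 -7
rot  : 1 -7 1
+    : 1 -6
over : 1 -6 1
swap : 1 1 -6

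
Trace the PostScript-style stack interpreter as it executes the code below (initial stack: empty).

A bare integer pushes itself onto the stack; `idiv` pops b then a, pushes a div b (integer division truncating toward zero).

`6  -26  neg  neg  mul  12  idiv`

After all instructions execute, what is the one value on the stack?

-13

6     [6]
-26   [6, -26]
neg   [6, 26]
neg   [6, -26]
mul   [-156]
12    [-156, 12]
idiv  [-13]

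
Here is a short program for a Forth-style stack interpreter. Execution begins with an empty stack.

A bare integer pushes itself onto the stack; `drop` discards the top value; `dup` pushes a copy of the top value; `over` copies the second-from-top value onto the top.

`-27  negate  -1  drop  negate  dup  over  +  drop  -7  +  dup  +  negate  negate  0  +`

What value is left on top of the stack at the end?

-27    → [-27]
negate → [27]
-1     → [27, -1]
drop   → [27]
negate → [-27]
dup    → [-27, -27]
over   → [-27, -27, -27]
+      → [-27, -54]
drop   → [-27]
-7     → [-27, -7]
+      → [-34]
dup    → [-34, -34]
+      → [-68]
negate → [68]
negate → [-68]
0      → [-68, 0]
+      → [-68]

-68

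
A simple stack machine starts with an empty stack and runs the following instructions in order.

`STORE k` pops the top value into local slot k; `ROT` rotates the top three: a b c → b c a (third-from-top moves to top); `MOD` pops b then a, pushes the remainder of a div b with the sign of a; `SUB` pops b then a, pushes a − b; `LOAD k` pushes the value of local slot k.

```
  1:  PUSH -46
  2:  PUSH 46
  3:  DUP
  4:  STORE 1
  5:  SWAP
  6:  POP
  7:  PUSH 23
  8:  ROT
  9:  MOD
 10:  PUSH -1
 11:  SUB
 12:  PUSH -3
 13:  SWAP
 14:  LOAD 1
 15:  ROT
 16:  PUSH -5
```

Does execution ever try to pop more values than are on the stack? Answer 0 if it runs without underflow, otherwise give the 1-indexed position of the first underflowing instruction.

PUSH -46 : -46
PUSH 46  : -46 46
DUP      : -46 46 46
STORE 1  : -46 46
SWAP     : 46 -46
POP      : 46
PUSH 23  : 46 23
ROT  — needs 3 operands, stack has 2 → underflow

8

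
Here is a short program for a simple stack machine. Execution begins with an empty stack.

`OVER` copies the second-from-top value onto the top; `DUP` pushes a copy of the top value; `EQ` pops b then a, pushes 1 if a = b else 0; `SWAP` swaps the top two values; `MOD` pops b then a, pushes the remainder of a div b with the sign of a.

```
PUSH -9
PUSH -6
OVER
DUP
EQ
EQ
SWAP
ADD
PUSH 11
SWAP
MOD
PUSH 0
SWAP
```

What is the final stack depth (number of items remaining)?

PUSH -9 : [-9]
PUSH -6 : [-9, -6]
OVER    : [-9, -6, -9]
DUP     : [-9, -6, -9, -9]
EQ      : [-9, -6, 1]
EQ      : [-9, 0]
SWAP    : [0, -9]
ADD     : [-9]
PUSH 11 : [-9, 11]
SWAP    : [11, -9]
MOD     : [2]
PUSH 0  : [2, 0]
SWAP    : [0, 2]

2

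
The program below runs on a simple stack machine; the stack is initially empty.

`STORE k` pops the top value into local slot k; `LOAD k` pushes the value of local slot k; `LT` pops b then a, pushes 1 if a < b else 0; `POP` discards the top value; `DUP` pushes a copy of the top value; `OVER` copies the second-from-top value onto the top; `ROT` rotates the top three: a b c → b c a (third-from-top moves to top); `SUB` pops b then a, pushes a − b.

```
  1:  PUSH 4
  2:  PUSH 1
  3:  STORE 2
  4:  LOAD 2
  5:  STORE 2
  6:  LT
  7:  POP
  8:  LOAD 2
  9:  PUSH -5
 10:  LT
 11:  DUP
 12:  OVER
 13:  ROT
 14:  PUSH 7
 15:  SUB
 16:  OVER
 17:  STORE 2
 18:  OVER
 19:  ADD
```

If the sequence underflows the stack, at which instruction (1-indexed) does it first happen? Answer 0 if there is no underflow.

6

PUSH 4  : [4]
PUSH 1  : [4, 1]
STORE 2 : [4]
LOAD 2  : [4, 1]
STORE 2 : [4]
LT  — needs 2 operands, stack has 1 → underflow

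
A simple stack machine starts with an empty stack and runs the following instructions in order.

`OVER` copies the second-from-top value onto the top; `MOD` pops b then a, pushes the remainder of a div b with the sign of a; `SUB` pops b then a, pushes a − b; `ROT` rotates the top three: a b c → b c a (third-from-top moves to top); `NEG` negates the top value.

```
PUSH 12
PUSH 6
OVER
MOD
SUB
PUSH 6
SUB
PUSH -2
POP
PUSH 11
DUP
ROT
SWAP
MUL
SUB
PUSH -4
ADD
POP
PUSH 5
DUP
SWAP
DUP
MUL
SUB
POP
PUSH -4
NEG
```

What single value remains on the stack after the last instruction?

PUSH 12  [12]
PUSH 6   [12, 6]
OVER     [12, 6, 12]
MOD      [12, 6]
SUB      [6]
PUSH 6   [6, 6]
SUB      [0]
PUSH -2  [0, -2]
POP      [0]
PUSH 11  [0, 11]
DUP      [0, 11, 11]
ROT      [11, 11, 0]
SWAP     [11, 0, 11]
MUL      [11, 0]
SUB      [11]
PUSH -4  [11, -4]
ADD      [7]
POP      []
PUSH 5   [5]
DUP      [5, 5]
SWAP     [5, 5]
DUP      [5, 5, 5]
MUL      [5, 25]
SUB      [-20]
POP      []
PUSH -4  [-4]
NEG      [4]

4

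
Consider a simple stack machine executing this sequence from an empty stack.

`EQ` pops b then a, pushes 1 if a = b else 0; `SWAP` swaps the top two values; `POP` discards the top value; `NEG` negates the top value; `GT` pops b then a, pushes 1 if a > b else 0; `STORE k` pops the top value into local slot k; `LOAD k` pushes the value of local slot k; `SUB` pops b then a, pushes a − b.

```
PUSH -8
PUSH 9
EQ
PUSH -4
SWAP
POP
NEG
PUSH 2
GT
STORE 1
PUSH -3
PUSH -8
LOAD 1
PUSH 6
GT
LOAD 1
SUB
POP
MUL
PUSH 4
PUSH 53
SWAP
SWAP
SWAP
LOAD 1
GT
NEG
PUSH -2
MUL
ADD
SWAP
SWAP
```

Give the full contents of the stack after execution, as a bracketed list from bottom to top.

PUSH -8  -8
PUSH 9   -8 9
EQ       0
PUSH -4  0 -4
SWAP     -4 0
POP      -4
NEG      4
PUSH 2   4 2
GT       1
STORE 1  (empty)
PUSH -3  -3
PUSH -8  -3 -8
LOAD 1   -3 -8 1
PUSH 6   -3 -8 1 6
GT       -3 -8 0
LOAD 1   -3 -8 0 1
SUB      -3 -8 -1
POP      -3 -8
MUL      24
PUSH 4   24 4
PUSH 53  24 4 53
SWAP     24 53 4
SWAP     24 4 53
SWAP     24 53 4
LOAD 1   24 53 4 1
GT       24 53 1
NEG      24 53 -1
PUSH -2  24 53 -1 -2
MUL      24 53 2
ADD      24 55
SWAP     55 24
SWAP     24 55

[24, 55]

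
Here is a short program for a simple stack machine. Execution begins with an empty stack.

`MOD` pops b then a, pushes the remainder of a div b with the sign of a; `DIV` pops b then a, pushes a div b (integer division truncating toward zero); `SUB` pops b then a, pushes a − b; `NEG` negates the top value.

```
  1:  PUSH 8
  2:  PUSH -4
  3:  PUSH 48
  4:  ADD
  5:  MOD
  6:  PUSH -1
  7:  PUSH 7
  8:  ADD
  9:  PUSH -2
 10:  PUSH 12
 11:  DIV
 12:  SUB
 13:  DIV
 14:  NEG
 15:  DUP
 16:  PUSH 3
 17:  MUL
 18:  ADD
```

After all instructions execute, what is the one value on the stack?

-4

PUSH 8  → [8]
PUSH -4 → [8, -4]
PUSH 48 → [8, -4, 48]
ADD     → [8, 44]
MOD     → [8]
PUSH -1 → [8, -1]
PUSH 7  → [8, -1, 7]
ADD     → [8, 6]
PUSH -2 → [8, 6, -2]
PUSH 12 → [8, 6, -2, 12]
DIV     → [8, 6, 0]
SUB     → [8, 6]
DIV     → [1]
NEG     → [-1]
DUP     → [-1, -1]
PUSH 3  → [-1, -1, 3]
MUL     → [-1, -3]
ADD     → [-4]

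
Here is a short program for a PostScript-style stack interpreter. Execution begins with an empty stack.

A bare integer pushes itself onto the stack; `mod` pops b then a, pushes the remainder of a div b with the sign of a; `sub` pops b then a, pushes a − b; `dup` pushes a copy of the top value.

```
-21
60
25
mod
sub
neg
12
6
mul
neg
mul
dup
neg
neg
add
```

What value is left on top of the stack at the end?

-4464

-21 : [-21]
60  : [-21, 60]
25  : [-21, 60, 25]
mod : [-21, 10]
sub : [-31]
neg : [31]
12  : [31, 12]
6   : [31, 12, 6]
mul : [31, 72]
neg : [31, -72]
mul : [-2232]
dup : [-2232, -2232]
neg : [-2232, 2232]
neg : [-2232, -2232]
add : [-4464]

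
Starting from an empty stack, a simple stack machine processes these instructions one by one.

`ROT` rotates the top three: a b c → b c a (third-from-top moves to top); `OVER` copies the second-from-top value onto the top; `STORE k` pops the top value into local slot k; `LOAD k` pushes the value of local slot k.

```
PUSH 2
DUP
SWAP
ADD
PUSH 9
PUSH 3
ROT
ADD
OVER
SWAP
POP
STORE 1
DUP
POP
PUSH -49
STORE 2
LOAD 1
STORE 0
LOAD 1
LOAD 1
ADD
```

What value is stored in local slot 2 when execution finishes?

PUSH 2   -> 2
DUP      -> 2 2
SWAP     -> 2 2
ADD      -> 4
PUSH 9   -> 4 9
PUSH 3   -> 4 9 3
ROT      -> 9 3 4
ADD      -> 9 7
OVER     -> 9 7 9
SWAP     -> 9 9 7
POP      -> 9 9
STORE 1  -> 9
DUP      -> 9 9
POP      -> 9
PUSH -49 -> 9 -49
STORE 2  -> 9
LOAD 1   -> 9 9
STORE 0  -> 9
LOAD 1   -> 9 9
LOAD 1   -> 9 9 9
ADD      -> 9 18

-49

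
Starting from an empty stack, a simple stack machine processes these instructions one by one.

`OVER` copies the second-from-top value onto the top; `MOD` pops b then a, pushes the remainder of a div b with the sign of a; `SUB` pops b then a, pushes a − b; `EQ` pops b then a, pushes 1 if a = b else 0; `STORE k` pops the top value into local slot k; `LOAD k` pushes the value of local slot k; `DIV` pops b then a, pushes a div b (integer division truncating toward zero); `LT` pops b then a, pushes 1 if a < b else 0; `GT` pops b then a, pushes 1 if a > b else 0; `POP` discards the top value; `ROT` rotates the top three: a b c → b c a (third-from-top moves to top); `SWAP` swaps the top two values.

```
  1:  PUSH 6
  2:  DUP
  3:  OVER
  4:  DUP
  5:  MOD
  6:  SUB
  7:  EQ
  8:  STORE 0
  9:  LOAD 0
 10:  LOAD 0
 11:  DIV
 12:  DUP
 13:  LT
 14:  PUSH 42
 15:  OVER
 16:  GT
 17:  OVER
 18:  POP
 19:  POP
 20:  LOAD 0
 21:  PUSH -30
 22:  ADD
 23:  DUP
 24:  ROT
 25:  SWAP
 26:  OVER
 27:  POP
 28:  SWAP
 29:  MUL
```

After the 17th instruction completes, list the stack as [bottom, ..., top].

PUSH 6   6
DUP      6 6
OVER     6 6 6
DUP      6 6 6 6
MOD      6 6 0
SUB      6 6
EQ       1
STORE 0  (empty)
LOAD 0   1
LOAD 0   1 1
DIV      1
DUP      1 1
LT       0
PUSH 42  0 42
OVER     0 42 0
GT       0 1
OVER     0 1 0

[0, 1, 0]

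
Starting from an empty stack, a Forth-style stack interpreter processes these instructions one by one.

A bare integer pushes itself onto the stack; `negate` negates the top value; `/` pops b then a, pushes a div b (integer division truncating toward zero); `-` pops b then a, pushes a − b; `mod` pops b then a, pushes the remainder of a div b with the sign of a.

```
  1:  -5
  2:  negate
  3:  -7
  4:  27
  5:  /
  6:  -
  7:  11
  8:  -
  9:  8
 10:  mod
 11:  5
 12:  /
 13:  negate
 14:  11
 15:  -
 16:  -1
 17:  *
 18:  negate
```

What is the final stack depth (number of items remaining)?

-5      -5
negate  5
-7      5 -7
27      5 -7 27
/       5 0
-       5
11      5 11
-       -6
8       -6 8
mod     -6
5       -6 5
/       -1
negate  1
11      1 11
-       -10
-1      -10 -1
*       10
negate  -10

1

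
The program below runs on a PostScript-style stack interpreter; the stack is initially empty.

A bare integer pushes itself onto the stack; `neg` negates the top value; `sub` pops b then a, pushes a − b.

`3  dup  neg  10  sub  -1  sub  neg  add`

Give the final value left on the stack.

3   → 3
dup → 3 3
neg → 3 -3
10  → 3 -3 10
sub → 3 -13
-1  → 3 -13 -1
sub → 3 -12
neg → 3 12
add → 15

15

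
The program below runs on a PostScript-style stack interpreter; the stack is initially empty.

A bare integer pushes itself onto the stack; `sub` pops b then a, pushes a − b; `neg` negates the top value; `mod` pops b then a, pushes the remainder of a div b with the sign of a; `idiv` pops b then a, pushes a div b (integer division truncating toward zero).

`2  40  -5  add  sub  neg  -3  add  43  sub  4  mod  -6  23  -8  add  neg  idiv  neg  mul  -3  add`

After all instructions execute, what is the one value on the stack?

-3

2    → [2]
40   → [2, 40]
-5   → [2, 40, -5]
add  → [2, 35]
sub  → [-33]
neg  → [33]
-3   → [33, -3]
add  → [30]
43   → [30, 43]
sub  → [-13]
4    → [-13, 4]
mod  → [-1]
-6   → [-1, -6]
23   → [-1, -6, 23]
-8   → [-1, -6, 23, -8]
add  → [-1, -6, 15]
neg  → [-1, -6, -15]
idiv → [-1, 0]
neg  → [-1, 0]
mul  → [0]
-3   → [0, -3]
add  → [-3]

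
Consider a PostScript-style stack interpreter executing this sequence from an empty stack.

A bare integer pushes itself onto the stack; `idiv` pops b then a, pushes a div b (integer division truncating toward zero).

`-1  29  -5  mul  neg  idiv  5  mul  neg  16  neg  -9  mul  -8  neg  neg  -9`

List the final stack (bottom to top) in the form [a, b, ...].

-1    [-1]
29    [-1, 29]
-5    [-1, 29, -5]
mul   [-1, -145]
neg   [-1, 145]
idiv  [0]
5     [0, 5]
mul   [0]
neg   [0]
16    [0, 16]
neg   [0, -16]
-9    [0, -16, -9]
mul   [0, 144]
-8    [0, 144, -8]
neg   [0, 144, 8]
neg   [0, 144, -8]
-9    [0, 144, -8, -9]

[0, 144, -8, -9]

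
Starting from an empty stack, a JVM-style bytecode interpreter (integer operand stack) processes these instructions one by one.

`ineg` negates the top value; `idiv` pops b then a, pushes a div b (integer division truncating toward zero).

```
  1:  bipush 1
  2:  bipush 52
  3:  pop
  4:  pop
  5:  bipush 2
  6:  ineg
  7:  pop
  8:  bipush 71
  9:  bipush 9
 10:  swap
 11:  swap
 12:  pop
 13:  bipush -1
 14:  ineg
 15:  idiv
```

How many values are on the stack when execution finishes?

bipush 1  -> [1]
bipush 52 -> [1, 52]
pop       -> [1]
pop       -> []
bipush 2  -> [2]
ineg      -> [-2]
pop       -> []
bipush 71 -> [71]
bipush 9  -> [71, 9]
swap      -> [9, 71]
swap      -> [71, 9]
pop       -> [71]
bipush -1 -> [71, -1]
ineg      -> [71, 1]
idiv      -> [71]

1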